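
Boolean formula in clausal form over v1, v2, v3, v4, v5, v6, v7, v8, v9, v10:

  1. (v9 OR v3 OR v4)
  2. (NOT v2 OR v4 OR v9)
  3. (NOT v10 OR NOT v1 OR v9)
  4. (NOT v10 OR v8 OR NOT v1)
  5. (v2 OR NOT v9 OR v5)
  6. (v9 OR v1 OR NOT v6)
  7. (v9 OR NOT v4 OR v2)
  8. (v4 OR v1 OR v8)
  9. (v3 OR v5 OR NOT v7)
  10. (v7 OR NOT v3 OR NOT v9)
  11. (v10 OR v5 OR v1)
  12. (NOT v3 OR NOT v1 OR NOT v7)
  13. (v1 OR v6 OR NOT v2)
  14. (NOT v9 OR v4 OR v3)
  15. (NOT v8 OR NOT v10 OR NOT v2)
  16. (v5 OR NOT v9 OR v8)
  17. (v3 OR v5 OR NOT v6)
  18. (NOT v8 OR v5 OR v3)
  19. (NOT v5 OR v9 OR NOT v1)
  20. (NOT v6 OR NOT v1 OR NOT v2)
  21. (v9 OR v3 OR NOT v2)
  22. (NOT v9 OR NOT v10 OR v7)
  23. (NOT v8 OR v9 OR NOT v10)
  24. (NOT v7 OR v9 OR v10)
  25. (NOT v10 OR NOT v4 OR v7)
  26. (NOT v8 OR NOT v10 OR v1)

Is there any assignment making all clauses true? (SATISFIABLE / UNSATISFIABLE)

Branch on v1: take v1 = False.
Try v2 = True.
  then v6 is forced to True.
  then v9 is forced to True.
For the remaining variables, v3 = True, v4 = True, v5 = True, v7 = True, v8 = False, v10 = True works.
So v1 = F, v2 = T, v3 = T, v4 = T, v5 = T, v6 = T, v7 = T, v8 = F, v9 = T, v10 = T is a satisfying assignment.

SATISFIABLE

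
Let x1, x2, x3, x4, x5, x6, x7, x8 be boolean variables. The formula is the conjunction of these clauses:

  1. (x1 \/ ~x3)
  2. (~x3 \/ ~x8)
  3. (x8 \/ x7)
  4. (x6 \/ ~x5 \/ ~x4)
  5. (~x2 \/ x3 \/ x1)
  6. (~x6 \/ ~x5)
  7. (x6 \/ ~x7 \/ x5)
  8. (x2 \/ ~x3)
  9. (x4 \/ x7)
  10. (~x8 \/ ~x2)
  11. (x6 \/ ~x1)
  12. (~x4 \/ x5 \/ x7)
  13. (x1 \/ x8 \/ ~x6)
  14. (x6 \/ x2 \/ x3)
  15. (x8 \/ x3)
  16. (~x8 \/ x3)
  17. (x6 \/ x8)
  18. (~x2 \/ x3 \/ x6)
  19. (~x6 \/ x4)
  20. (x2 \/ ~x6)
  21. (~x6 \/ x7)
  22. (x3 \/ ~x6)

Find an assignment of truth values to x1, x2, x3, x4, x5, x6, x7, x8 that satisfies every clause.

x1=T  x2=T  x3=T  x4=T  x5=F  x6=T  x7=T  x8=F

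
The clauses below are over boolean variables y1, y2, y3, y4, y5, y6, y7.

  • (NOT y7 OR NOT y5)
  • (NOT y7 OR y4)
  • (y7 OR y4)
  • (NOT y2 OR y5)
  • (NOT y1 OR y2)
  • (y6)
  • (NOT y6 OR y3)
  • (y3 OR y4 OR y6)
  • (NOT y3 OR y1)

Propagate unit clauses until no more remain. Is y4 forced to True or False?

True

(y6) stands alone — y6 = True.
In (y3 OR NOT y6), NOT y6 is now false; y3 must hold, so y3 = True.
(NOT y3 OR y1) with y3 = True leaves only y1, so y1 = True.
In (y2 OR NOT y1), NOT y1 is now false; y2 must hold, so y2 = True.
(y5 OR NOT y2): since y2 = True, the clause reduces to (y5). y5 = True.
(NOT y5 OR NOT y7): since y5 = True, the clause reduces to (NOT y7). y7 = False.
(y4 OR y7) with y7 = False leaves only y4, so y4 = True.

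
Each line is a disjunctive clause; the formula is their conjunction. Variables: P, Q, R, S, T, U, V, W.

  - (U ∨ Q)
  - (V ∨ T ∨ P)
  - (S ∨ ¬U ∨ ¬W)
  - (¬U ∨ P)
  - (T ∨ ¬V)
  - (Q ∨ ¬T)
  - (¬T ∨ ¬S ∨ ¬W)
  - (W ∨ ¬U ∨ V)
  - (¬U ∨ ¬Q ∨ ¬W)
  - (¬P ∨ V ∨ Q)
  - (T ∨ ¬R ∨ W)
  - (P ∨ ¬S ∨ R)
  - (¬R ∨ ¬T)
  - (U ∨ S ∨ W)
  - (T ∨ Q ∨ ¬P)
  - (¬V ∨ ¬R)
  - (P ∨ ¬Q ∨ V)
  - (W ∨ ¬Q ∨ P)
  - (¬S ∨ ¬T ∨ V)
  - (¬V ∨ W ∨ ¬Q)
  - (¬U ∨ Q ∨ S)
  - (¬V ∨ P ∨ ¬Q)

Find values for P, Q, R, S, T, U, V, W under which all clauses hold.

P=1  Q=1  R=0  S=1  T=0  U=0  V=0  W=1

Try P = True.
Set Q = True and propagate.
Branch on R: take R = False.
The remaining clauses are satisfied by S = True, T = False, U = False, V = False, W = True.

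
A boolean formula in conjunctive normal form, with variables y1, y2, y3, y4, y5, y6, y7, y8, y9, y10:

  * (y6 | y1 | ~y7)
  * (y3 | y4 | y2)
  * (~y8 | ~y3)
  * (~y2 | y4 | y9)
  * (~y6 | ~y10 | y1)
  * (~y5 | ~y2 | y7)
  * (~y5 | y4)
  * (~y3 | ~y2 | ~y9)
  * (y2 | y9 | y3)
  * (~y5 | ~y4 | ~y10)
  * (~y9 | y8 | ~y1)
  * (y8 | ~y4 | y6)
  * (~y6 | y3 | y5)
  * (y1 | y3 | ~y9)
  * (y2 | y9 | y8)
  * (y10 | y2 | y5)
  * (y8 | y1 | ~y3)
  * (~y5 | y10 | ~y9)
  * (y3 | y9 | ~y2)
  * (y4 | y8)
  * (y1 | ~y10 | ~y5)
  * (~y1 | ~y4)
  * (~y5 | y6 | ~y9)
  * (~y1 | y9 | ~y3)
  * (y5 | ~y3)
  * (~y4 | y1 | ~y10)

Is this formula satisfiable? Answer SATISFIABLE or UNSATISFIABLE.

Set y1 = True and propagate.
  then y4 is forced to False.
  then y5 is forced to False.
  then y8 is forced to True.
  then y3 is forced to False.
  then y2 is forced to True.
  then y9 is forced to True.
  then y6 is forced to False.
y7, y10 are now unconstrained; take y7 = True, y10 = True.
So y1=True, y2=True, y3=False, y4=False, y5=False, y6=False, y7=True, y8=True, y9=True, y10=True is a satisfying assignment.

SATISFIABLE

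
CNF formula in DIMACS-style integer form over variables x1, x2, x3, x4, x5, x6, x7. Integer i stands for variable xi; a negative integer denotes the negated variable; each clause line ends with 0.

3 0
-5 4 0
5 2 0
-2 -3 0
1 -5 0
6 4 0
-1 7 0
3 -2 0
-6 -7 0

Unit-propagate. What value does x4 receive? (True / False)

Unit clause (x3) sets x3 = True.
(~x2 \/ ~x3): since x3 = True, the clause reduces to (~x2). x2 = False.
(x2 \/ x5) with x2 = False leaves only x5, so x5 = True.
(x4 \/ ~x5) with x5 = True leaves only x4, so x4 = True.

True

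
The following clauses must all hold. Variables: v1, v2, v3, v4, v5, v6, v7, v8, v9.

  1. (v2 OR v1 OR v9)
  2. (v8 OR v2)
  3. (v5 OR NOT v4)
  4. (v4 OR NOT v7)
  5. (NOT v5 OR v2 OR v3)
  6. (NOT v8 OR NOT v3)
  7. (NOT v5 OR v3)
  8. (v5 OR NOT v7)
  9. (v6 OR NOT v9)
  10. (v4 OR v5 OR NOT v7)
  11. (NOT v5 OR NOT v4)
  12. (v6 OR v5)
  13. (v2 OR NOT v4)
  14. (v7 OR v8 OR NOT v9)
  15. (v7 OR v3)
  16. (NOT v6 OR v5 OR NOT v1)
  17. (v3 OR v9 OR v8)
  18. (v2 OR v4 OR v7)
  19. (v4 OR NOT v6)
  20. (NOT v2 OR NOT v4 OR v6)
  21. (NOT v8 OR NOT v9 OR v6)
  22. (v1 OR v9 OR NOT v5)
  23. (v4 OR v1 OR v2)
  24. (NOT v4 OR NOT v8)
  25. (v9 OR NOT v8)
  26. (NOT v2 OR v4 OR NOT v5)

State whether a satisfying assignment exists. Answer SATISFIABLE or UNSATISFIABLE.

v4 = True:
  propagation gives v5=True; an empty clause results — contradiction.
v4 = False:
  propagation gives v7=False, v3=True, v8=False, v2=True; an empty clause results — contradiction.
Every branch closes, so no satisfying assignment exists.

UNSATISFIABLE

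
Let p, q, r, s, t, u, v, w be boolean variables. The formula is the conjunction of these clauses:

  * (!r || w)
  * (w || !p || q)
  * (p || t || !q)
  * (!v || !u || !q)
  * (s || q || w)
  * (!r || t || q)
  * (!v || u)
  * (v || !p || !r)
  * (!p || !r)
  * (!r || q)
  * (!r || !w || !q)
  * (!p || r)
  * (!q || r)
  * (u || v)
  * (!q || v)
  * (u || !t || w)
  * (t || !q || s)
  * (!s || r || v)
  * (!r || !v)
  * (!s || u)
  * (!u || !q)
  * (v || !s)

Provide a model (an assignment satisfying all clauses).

Set p = False and propagate.
Try q = False.
  then r is forced to False.
For the remaining variables, s = True, t = False, u = True, v = True, w = True works.

p=F  q=F  r=F  s=T  t=F  u=T  v=T  w=T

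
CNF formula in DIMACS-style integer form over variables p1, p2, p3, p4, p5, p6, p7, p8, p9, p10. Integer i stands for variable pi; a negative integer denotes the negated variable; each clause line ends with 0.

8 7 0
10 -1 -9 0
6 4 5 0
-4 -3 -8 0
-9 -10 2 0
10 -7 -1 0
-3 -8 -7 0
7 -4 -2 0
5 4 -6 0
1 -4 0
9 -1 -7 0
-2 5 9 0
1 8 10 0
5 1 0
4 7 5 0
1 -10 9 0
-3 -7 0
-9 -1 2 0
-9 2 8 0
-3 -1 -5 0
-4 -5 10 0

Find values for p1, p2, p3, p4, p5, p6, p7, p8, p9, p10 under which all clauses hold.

p1=T, p2=T, p3=F, p4=F, p5=T, p6=F, p7=F, p8=T, p9=F, p10=T

p3 occurs only negated in the remaining clauses — set p3 = False.
Branch on p1: take p1 = True.
Branch on p2: take p2 = True.
The remaining clauses are satisfied by p4 = False, p5 = True, p6 = False, p7 = False, p8 = True, p9 = False, p10 = True.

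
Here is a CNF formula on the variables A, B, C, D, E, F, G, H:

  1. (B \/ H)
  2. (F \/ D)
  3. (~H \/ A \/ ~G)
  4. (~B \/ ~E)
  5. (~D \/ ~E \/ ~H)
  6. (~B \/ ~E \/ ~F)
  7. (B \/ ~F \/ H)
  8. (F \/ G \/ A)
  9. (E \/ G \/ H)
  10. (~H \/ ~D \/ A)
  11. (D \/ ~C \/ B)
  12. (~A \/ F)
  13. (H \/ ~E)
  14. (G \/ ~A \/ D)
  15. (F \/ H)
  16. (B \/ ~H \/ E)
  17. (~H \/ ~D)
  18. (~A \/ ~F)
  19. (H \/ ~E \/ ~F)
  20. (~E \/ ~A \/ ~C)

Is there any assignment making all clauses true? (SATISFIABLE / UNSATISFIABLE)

SATISFIABLE

Try A = False.
Set B = True and propagate.
  then E is forced to False.
Set D = False and propagate.
  then F is forced to True.
The remaining clauses are satisfied by C = True, G = True, H = False.
Every clause has at least one true literal under this assignment.
So A=False  B=True  C=True  D=False  E=False  F=True  G=True  H=False is a satisfying assignment.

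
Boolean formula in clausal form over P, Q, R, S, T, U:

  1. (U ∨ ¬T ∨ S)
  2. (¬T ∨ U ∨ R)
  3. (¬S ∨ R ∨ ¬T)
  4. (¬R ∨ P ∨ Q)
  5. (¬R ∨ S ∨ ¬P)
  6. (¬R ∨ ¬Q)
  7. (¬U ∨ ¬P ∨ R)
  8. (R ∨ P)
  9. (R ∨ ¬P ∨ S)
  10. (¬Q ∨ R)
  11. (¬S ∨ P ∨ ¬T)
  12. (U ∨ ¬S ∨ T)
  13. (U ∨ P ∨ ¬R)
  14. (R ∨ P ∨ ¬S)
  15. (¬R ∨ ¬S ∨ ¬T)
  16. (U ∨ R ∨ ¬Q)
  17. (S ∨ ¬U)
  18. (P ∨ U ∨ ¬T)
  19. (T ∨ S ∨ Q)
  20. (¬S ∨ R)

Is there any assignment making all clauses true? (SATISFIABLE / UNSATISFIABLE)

SATISFIABLE

Branch on P: take P = True.
Set Q = False and propagate.
Try R = True.
  then S is forced to True.
  then T is forced to False.
  then U is forced to True.
So P = T, Q = F, R = T, S = T, T = F, U = T is a satisfying assignment.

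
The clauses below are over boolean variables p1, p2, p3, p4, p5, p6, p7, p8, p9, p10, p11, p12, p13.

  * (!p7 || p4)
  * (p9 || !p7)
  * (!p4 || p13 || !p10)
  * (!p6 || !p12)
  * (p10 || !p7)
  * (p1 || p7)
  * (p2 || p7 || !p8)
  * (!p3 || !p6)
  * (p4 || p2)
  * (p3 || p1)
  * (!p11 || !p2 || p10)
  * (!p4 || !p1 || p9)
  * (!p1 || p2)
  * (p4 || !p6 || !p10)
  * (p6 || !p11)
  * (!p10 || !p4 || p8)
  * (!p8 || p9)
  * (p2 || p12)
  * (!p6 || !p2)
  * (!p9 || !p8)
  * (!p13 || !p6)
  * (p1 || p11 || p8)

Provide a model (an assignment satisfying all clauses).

Set p1 = True and propagate.
  then p2 is forced to True.
  then p6 is forced to False.
  then p11 is forced to False.
The remaining clauses are satisfied by p3 = True, p4 = True, p5 = True, p7 = False, p8 = False, p9 = True, p10 = False, p12 = True, p13 = True.
Every clause has at least one true literal under this assignment.

p1=True, p2=True, p3=True, p4=True, p5=True, p6=False, p7=False, p8=False, p9=True, p10=False, p11=False, p12=True, p13=True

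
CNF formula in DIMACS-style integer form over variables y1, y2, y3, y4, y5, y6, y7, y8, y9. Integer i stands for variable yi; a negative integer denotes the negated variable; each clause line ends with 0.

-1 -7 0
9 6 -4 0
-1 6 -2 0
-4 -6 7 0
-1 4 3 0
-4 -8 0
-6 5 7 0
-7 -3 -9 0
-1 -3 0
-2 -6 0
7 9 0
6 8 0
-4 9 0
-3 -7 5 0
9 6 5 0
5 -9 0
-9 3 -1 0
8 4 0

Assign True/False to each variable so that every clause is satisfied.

y1 = F  y2 = F  y3 = F  y4 = F  y5 = T  y6 = F  y7 = T  y8 = T  y9 = F

Pure literal: y1 appears only negated; assign y1 = False.
y2 occurs only negated in the remaining clauses — set y2 = False.
Branch on y3: take y3 = False.
For the remaining variables, y4 = False, y5 = True, y6 = False, y7 = True, y8 = True, y9 = False works.
Every clause has at least one true literal under this assignment.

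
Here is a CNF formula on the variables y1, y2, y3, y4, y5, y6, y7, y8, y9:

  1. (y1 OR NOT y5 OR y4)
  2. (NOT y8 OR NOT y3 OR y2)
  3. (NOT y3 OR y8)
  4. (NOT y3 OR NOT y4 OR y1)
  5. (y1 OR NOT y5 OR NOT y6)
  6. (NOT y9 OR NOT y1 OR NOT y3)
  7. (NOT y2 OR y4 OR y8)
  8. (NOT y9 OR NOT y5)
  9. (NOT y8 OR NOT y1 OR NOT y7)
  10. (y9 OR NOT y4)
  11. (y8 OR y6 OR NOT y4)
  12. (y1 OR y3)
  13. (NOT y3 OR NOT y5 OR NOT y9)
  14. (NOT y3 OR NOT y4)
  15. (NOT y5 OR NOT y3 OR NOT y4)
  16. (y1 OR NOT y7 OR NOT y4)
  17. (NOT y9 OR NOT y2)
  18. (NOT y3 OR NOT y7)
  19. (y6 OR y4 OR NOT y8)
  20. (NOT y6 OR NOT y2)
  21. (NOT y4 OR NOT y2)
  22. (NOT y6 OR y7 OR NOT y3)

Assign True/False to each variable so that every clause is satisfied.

Try y1 = True.
Set y2 = False and propagate.
For the remaining variables, y3 = False, y4 = False, y5 = True, y6 = True, y7 = False, y8 = False, y9 = False works.
Check each clause:
  1. (y1 OR NOT y5 OR y4) — y1 is true.
  2. (y2 OR NOT y3 OR NOT y8) — NOT y8 is true.
  3. (NOT y3 OR y8) — NOT y3 is true.
  4. (NOT y3 OR y1 OR NOT y4) — y1 is true.
  5. (y1 OR NOT y6 OR NOT y5) — y1 is true.
  6. (NOT y3 OR NOT y1 OR NOT y9) — NOT y3 is true.
  7. (NOT y2 OR y8 OR y4) — NOT y2 is true.
  8. (NOT y5 OR NOT y9) — NOT y9 is true.
  9. (NOT y8 OR NOT y1 OR NOT y7) — NOT y8 is true.
  10. (NOT y4 OR y9) — NOT y4 is true.
  11. (y6 OR NOT y4 OR y8) — NOT y4 is true.
  12. (y1 OR y3) — y1 is true.
  13. (NOT y3 OR NOT y9 OR NOT y5) — NOT y3 is true.
  14. (NOT y4 OR NOT y3) — NOT y4 is true.
  15. (NOT y5 OR NOT y3 OR NOT y4) — NOT y4 is true.
  16. (y1 OR NOT y4 OR NOT y7) — NOT y7 is true.
  17. (NOT y2 OR NOT y9) — NOT y2 is true.
  18. (NOT y3 OR NOT y7) — NOT y7 is true.
  19. (y6 OR y4 OR NOT y8) — NOT y8 is true.
  20. (NOT y6 OR NOT y2) — NOT y2 is true.
  21. (NOT y4 OR NOT y2) — NOT y4 is true.
  22. (y7 OR NOT y6 OR NOT y3) — NOT y3 is true.

y1=1  y2=0  y3=0  y4=0  y5=1  y6=1  y7=0  y8=0  y9=0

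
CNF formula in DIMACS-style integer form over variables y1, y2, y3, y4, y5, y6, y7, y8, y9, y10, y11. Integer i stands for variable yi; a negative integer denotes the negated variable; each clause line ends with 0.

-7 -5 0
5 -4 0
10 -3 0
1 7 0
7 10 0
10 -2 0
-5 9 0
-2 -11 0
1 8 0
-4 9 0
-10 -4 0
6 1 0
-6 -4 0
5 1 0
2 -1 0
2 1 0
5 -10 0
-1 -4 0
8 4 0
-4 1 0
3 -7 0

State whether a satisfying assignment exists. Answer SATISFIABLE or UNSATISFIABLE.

SATISFIABLE

Pure literal: y8 appears only positively; assign y8 = True.
y9 occurs only positively in the remaining clauses — set y9 = True.
Set y1 = True and propagate.
  then y2 is forced to True.
  then y10 is forced to True.
  then y11 is forced to False.
  then y4 is forced to False.
  then y5 is forced to True.
  then y7 is forced to False.
y3, y6 are now unconstrained; take y3 = True, y6 = False.
So y1=T, y2=T, y3=T, y4=F, y5=T, y6=F, y7=F, y8=T, y9=T, y10=T, y11=F is a satisfying assignment.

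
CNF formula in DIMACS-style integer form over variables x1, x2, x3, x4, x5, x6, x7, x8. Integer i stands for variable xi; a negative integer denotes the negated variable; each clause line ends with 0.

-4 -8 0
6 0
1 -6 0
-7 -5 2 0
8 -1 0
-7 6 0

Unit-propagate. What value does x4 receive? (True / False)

Unit clause (x6) sets x6 = True.
From (x1 | ~x6) and x6 = True: x1 = True.
From (~x1 | x8) and x1 = True: x8 = True.
(~x4 | ~x8): since x8 = True, the clause reduces to (~x4). x4 = False.

False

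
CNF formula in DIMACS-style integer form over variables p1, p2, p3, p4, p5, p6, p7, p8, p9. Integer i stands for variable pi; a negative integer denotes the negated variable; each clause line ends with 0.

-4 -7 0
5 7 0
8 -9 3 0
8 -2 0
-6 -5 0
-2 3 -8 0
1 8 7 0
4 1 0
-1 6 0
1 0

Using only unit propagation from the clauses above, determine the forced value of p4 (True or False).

(p1) is a unit clause: p1 = True.
In (NOT p1 OR p6), NOT p1 is now false; p6 must hold, so p6 = True.
(NOT p5 OR NOT p6): since p6 = True, the clause reduces to (NOT p5). p5 = False.
(p7 OR p5) with p5 = False leaves only p7, so p7 = True.
From (NOT p4 OR NOT p7) and p7 = True: p4 = False.

False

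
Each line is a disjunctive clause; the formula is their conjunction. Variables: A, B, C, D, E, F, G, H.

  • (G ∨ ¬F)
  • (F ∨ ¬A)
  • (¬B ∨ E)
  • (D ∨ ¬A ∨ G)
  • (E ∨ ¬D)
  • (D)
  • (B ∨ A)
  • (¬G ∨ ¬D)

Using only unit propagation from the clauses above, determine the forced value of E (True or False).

True

(D) stands alone — D = True.
From (E ∨ ¬D) and D = True: E = True.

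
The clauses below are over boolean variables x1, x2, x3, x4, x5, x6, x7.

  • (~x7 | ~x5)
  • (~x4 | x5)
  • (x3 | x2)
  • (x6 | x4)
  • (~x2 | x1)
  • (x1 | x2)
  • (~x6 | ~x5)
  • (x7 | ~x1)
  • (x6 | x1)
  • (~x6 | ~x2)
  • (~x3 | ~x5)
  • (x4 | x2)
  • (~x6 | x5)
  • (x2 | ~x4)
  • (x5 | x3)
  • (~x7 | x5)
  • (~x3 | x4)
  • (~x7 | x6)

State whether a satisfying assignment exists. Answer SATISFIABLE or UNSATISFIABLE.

UNSATISFIABLE

x5 = True:
  propagation gives x7=False, x6=False, x4=True, x1=False; an empty clause results — contradiction.
x5 = False:
  propagation gives x4=False, x6=True; an empty clause results — contradiction.
Every branch closes, so no satisfying assignment exists.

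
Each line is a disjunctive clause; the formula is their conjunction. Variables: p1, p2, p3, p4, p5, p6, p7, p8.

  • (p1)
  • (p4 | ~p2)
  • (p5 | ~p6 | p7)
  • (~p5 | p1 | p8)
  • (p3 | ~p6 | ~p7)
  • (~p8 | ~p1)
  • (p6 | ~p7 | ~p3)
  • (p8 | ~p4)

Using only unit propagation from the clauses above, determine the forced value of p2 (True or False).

False

Unit clause (p1) sets p1 = True.
From (~p1 | ~p8) and p1 = True: p8 = False.
(p8 | ~p4): since p8 = False, the clause reduces to (~p4). p4 = False.
In (~p2 | p4), p4 is now false; ~p2 must hold, so p2 = False.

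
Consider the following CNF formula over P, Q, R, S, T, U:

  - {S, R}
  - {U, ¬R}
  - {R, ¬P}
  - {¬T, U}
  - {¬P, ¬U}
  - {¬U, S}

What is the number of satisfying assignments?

Case analysis on U and R:
  U=1, R=1: remaining (P,Q,S,T) ∈ {(0,0,1,0); (0,0,1,1); (0,1,1,0); (0,1,1,1)} — 4.
  U=1, R=0: remaining (P,Q,S,T) ∈ {(0,0,1,0); (0,0,1,1); (0,1,1,0); (0,1,1,1)} — 4.
  U=0, R=1: a clause becomes empty — 0.
  U=0, R=0: remaining (P,Q,S,T) ∈ {(0,0,1,0); (0,1,1,0)} — 2.
Total: 4 + 4 + 0 + 2 = 10.

10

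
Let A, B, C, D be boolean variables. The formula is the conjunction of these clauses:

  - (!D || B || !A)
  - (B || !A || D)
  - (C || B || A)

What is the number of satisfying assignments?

Case analysis on A and B:
  A=1, B=1: remaining (C,D) ∈ {(0,0); (0,1); (1,0); (1,1)} — 4.
  A=1, B=0: a clause becomes empty — 0.
  A=0, B=1: remaining (C,D) ∈ {(0,0); (0,1); (1,0); (1,1)} — 4.
  A=0, B=0: remaining (C,D) ∈ {(1,0); (1,1)} — 2.
Total: 4 + 0 + 4 + 2 = 10.

10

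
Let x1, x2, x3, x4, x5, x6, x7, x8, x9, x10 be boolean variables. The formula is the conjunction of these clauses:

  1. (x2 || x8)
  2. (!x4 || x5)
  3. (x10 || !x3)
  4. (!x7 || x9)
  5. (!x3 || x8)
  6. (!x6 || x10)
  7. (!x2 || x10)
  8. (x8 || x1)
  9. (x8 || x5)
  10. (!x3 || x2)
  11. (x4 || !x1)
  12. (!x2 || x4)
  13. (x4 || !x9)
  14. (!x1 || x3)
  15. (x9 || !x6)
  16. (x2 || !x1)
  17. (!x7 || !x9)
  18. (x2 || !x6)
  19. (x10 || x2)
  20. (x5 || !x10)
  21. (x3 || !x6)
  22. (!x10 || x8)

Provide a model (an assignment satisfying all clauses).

x5 occurs only positively in the remaining clauses — set x5 = True.
x6 occurs only negated in the remaining clauses — set x6 = False.
Set x1 = False and propagate.
  then x8 is forced to True.
Branch on x2: take x2 = True.
  then x10 is forced to True.
  then x4 is forced to True.
For the remaining variables, x3 = True, x7 = False, x9 = True works.
Check each clause:
  1. (x2 || x8) — x8 is true.
  2. (!x4 || x5) — x5 is true.
  3. (!x3 || x10) — x10 is true.
  4. (x9 || !x7) — !x7 is true.
  5. (x8 || !x3) — x8 is true.
  6. (!x6 || x10) — x10 is true.
  7. (x10 || !x2) — x10 is true.
  8. (x1 || x8) — x8 is true.
  9. (x8 || x5) — x8 is true.
  10. (x2 || !x3) — x2 is true.
  11. (!x1 || x4) — x4 is true.
  12. (!x2 || x4) — x4 is true.
  13. (!x9 || x4) — x4 is true.
  14. (x3 || !x1) — x3 is true.
  15. (x9 || !x6) — x9 is true.
  16. (x2 || !x1) — x2 is true.
  17. (!x7 || !x9) — !x7 is true.
  18. (!x6 || x2) — !x6 is true.
  19. (x2 || x10) — x10 is true.
  20. (x5 || !x10) — x5 is true.
  21. (!x6 || x3) — !x6 is true.
  22. (!x10 || x8) — x8 is true.

x1 = 0, x2 = 1, x3 = 1, x4 = 1, x5 = 1, x6 = 0, x7 = 0, x8 = 1, x9 = 1, x10 = 1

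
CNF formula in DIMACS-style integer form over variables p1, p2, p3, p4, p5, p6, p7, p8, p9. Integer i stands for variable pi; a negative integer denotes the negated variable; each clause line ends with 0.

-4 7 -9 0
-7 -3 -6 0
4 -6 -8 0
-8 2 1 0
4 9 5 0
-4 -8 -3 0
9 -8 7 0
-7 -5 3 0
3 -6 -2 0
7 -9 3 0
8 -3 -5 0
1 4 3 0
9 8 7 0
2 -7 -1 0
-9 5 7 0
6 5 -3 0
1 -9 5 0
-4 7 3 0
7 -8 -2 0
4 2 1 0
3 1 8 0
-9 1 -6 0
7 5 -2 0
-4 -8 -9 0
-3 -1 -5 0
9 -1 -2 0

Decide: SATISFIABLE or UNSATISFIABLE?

Branch on p1: take p1 = False.
Try p2 = True.
Set p3 = False and propagate.
  then p6 is forced to False.
  then p4 is forced to True.
  then p7 is forced to True.
  then p5 is forced to False.
  then p9 is forced to False.
  then p8 is forced to True.
Every clause has at least one true literal under this assignment.
So p1=False, p2=True, p3=False, p4=True, p5=False, p6=False, p7=True, p8=True, p9=False is a satisfying assignment.

SATISFIABLE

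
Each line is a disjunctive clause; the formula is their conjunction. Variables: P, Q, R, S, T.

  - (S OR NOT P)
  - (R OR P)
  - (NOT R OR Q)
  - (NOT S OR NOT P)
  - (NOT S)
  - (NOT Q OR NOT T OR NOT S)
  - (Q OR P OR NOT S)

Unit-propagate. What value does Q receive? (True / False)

True

(NOT S) stands alone — S = False.
From (NOT P OR S) and S = False: P = False.
In (R OR P), P is now false; R must hold, so R = True.
In (Q OR NOT R), NOT R is now false; Q must hold, so Q = True.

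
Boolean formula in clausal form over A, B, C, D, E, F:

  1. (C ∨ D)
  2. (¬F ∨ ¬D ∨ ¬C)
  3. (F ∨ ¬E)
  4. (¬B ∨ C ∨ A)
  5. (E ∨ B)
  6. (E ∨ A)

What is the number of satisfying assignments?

Split on C, then E.
  C=1, E=1: remaining (A,B,D,F) ∈ {(0,0,0,1); (0,1,0,1); (1,0,0,1); (1,1,0,1)} — 4.
  C=1, E=0: remaining (A,B,D,F) ∈ {(1,1,0,0); (1,1,0,1); (1,1,1,0)} — 3.
  C=0, E=1: remaining (A,B,D,F) ∈ {(0,0,1,1); (1,0,1,1); (1,1,1,1)} — 3.
  C=0, E=0: remaining (A,B,D,F) ∈ {(1,1,1,0); (1,1,1,1)} — 2.
Total: 4 + 3 + 3 + 2 = 12.

12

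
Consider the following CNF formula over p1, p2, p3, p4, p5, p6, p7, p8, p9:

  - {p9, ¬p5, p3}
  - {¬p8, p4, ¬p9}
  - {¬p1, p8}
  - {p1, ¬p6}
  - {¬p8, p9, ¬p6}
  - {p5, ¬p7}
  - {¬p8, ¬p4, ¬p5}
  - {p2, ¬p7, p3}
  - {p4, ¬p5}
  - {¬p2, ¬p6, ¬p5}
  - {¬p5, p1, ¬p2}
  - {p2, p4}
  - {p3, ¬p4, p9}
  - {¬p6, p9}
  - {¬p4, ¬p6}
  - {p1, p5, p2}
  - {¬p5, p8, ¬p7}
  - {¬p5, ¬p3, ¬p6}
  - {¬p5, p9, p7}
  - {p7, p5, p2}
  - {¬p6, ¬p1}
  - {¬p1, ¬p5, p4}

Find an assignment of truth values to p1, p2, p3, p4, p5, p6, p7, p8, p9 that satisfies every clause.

Pure literal: p6 appears only negated; assign p6 = False.
Try p1 = True.
  then p8 is forced to True.
For the remaining variables, p2 = True, p3 = False, p4 = False, p5 = False, p7 = False, p9 = False works.

p1=1, p2=1, p3=0, p4=0, p5=0, p6=0, p7=0, p8=1, p9=0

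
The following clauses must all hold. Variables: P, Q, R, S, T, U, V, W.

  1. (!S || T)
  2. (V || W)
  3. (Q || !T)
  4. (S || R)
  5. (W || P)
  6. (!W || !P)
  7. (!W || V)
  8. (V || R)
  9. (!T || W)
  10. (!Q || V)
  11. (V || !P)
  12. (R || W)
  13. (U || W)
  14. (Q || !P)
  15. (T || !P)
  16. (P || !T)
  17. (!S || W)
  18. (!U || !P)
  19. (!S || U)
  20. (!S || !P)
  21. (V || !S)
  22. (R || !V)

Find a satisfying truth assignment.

R occurs only positively in the remaining clauses — set R = True.
Try P = False.
  then W is forced to True.
  then V is forced to True.
  then T is forced to False.
  then S is forced to False.
Q, U are now unconstrained; take Q = True, U = False.
Every clause has at least one true literal under this assignment.

P = False, Q = True, R = True, S = False, T = False, U = False, V = True, W = True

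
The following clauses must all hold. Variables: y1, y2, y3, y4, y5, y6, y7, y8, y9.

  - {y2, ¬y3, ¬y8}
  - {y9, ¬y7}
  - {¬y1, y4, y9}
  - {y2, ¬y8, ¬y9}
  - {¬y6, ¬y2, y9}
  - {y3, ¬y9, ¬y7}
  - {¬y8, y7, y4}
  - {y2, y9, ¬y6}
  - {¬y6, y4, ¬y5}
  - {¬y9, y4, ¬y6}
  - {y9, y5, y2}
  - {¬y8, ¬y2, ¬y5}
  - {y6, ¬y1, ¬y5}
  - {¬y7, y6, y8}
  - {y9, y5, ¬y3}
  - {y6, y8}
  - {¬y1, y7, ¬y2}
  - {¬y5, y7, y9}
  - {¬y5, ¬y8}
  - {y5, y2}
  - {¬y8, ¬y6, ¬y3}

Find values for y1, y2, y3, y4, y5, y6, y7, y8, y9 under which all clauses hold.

y4 occurs only positively in the remaining clauses — set y4 = True.
Try y1 = True.
Branch on y2: take y2 = True.
  then y7 is forced to True.
  then y9 is forced to True.
  then y3 is forced to True.
Set y5 = False and propagate.
For the remaining variables, y6 = False, y8 = True works.

y1=T, y2=T, y3=T, y4=T, y5=F, y6=F, y7=T, y8=T, y9=T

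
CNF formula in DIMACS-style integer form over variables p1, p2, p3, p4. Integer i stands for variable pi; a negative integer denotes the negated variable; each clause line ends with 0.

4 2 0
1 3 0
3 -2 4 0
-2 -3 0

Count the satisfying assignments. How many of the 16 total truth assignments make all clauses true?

4

The models are:
  p1=0 p2=0 p3=1 p4=1
  p1=1 p2=0 p3=0 p4=1
  p1=1 p2=0 p3=1 p4=1
  p1=1 p2=1 p3=0 p4=1
That's 4 in total.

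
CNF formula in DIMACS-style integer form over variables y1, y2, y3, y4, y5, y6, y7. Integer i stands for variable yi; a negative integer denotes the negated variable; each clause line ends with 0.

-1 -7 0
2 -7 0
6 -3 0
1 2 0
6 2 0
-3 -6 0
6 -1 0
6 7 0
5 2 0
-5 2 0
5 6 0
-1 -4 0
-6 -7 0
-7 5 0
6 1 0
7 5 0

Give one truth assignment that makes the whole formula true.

Pure literal: y2 appears only positively; assign y2 = True.
Pure literal: y3 appears only negated; assign y3 = False.
Set y1 = False and propagate.
  then y6 is forced to True.
  then y7 is forced to False.
  then y5 is forced to True.
y4 is now unconstrained; take y4 = False.
Every clause has at least one true literal under this assignment.
Check each clause:
  1. (!y7 || !y1) — !y7 is true.
  2. (!y7 || y2) — !y7 is true.
  3. (y6 || !y3) — !y3 is true.
  4. (y1 || y2) — y2 is true.
  5. (y6 || y2) — y2 is true.
  6. (!y3 || !y6) — !y3 is true.
  7. (!y1 || y6) — !y1 is true.
  8. (y6 || y7) — y6 is true.
  9. (y2 || y5) — y2 is true.
  10. (y2 || !y5) — y2 is true.
  11. (y5 || y6) — y5 is true.
  12. (!y1 || !y4) — !y4 is true.
  13. (!y7 || !y6) — !y7 is true.
  14. (!y7 || y5) — !y7 is true.
  15. (y6 || y1) — y6 is true.
  16. (y7 || y5) — y5 is true.

y1=F  y2=T  y3=F  y4=F  y5=T  y6=T  y7=F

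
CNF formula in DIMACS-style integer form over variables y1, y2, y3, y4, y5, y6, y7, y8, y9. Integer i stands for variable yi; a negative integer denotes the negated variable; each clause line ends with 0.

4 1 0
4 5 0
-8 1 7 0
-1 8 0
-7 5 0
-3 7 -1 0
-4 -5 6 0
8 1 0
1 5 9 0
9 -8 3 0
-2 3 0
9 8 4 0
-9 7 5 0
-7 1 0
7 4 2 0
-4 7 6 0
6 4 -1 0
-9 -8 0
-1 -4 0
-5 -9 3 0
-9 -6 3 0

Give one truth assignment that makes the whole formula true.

Set y1 = True and propagate.
  then y8 is forced to True.
  then y9 is forced to False.
  then y3 is forced to True.
  then y7 is forced to True.
  then y5 is forced to True.
  then y4 is forced to False.
  then y6 is forced to True.
y2 is now unconstrained; take y2 = True.

y1=True, y2=True, y3=True, y4=False, y5=True, y6=True, y7=True, y8=True, y9=False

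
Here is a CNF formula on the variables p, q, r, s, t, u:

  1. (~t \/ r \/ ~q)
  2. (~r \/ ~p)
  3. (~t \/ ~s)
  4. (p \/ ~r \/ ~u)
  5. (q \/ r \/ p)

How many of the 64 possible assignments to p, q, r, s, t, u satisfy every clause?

Case analysis on r and p:
  r=1, p=1: a clause becomes empty — 0.
  r=1, p=0: q free; 3 ways for (s,t,u) × 2^1 = 6.
  r=0, p=1: u free; 5 ways for (q,s,t) × 2^1 = 10.
  r=0, p=0: remaining (q,s,t,u) ∈ {(1,0,0,0); (1,0,0,1); (1,1,0,0); (1,1,0,1)} — 4.
Total: 0 + 6 + 10 + 4 = 20.

20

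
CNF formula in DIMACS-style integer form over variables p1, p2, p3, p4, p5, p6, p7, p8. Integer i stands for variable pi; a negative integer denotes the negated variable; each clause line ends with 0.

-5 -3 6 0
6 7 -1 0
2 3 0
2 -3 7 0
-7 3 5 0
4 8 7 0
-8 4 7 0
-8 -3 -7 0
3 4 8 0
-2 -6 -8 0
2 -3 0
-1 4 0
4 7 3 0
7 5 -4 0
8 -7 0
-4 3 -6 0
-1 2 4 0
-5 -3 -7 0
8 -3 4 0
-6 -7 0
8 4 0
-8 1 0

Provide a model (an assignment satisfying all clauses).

p1=F, p2=T, p3=T, p4=T, p5=T, p6=T, p7=F, p8=F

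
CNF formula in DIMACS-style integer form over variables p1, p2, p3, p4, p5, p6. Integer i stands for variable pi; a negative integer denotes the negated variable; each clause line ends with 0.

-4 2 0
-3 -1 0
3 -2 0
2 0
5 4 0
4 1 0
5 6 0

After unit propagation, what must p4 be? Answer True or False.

True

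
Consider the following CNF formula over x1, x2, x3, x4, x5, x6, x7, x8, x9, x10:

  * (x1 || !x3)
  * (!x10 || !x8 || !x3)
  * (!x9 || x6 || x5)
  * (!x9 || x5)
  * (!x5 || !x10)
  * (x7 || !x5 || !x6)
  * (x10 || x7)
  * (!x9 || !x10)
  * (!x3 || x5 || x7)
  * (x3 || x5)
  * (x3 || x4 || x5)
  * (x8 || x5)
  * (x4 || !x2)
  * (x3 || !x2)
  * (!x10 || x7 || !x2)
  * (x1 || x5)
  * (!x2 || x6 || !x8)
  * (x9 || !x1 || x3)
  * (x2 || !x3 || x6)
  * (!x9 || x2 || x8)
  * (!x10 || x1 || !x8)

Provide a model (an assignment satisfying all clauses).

x4 occurs only positively in the remaining clauses — set x4 = True.
Pure literal: x7 appears only positively; assign x7 = True.
Try x1 = True.
Set x2 = True and propagate.
  then x3 is forced to True.
The remaining clauses are satisfied by x5 = True, x6 = True, x8 = False, x9 = True, x10 = False.

x1=1, x2=1, x3=1, x4=1, x5=1, x6=1, x7=1, x8=0, x9=1, x10=0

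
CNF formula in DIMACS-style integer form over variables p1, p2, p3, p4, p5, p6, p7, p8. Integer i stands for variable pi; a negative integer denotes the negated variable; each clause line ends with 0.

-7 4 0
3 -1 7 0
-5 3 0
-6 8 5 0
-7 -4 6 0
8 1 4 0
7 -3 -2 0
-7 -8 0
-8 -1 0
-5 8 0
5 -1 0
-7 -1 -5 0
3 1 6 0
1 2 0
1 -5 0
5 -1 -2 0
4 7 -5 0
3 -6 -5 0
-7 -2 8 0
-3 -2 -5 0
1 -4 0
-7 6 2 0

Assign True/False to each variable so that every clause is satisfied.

Branch on p1: take p1 = False.
  then p2 is forced to True.
  then p5 is forced to False.
  then p4 is forced to False.
  then p7 is forced to False.
  then p8 is forced to True.
  then p3 is forced to False.
  then p6 is forced to True.
Every clause has at least one true literal under this assignment.

p1=F, p2=T, p3=F, p4=F, p5=F, p6=T, p7=F, p8=T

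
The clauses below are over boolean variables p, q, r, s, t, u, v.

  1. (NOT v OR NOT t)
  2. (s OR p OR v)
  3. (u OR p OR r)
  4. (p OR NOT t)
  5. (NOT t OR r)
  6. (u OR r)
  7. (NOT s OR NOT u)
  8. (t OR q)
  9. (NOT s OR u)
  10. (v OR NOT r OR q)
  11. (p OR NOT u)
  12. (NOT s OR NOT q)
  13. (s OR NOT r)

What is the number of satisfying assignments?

2

Satisfying assignments:
  p=T q=T r=F s=F t=F u=T v=F
  p=T q=T r=F s=F t=F u=T v=T
Count: 2.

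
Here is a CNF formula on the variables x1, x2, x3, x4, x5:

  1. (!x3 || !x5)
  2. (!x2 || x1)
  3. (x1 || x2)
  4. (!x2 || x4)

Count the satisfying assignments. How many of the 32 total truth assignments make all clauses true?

9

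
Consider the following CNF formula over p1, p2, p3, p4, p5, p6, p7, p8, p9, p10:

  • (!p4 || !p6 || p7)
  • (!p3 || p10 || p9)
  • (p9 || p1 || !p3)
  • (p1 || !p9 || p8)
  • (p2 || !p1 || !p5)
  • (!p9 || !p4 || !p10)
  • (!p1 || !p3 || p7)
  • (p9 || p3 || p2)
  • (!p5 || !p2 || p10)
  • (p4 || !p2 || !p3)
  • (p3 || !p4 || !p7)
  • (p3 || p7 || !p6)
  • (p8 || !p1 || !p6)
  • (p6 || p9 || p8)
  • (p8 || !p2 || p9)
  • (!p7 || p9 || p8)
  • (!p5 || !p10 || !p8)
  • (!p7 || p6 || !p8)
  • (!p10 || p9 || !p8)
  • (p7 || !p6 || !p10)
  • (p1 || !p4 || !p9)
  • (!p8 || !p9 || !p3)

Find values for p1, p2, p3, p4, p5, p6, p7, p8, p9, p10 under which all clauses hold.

Branch on p1: take p1 = True.
Branch on p2: take p2 = True.
Try p3 = False.
For the remaining variables, p4 = False, p5 = True, p6 = False, p7 = False, p8 = False, p9 = True, p10 = True works.
Every clause has at least one true literal under this assignment.

p1 = True, p2 = True, p3 = False, p4 = False, p5 = True, p6 = False, p7 = False, p8 = False, p9 = True, p10 = True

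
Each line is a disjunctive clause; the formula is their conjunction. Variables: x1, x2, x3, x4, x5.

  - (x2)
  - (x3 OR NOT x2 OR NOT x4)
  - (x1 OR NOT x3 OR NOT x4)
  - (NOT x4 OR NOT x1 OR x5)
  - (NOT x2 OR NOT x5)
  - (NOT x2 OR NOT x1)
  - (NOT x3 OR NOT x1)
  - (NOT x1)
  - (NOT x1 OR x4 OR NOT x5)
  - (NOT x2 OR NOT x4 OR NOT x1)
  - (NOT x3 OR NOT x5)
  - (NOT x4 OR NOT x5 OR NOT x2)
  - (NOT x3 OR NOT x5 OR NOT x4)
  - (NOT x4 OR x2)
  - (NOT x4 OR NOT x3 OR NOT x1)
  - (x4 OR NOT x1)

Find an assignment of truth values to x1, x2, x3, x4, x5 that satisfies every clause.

x1 = False, x2 = True, x3 = True, x4 = False, x5 = False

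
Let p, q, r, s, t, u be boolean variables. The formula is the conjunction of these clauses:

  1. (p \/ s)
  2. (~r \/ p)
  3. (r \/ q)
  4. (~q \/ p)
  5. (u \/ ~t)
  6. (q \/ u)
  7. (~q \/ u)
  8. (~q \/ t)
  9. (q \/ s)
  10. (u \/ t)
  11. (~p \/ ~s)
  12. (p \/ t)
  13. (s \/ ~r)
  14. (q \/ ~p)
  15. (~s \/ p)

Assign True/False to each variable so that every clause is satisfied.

p=T, q=T, r=F, s=F, t=T, u=T

u occurs only positively in the remaining clauses — set u = True.
Set p = True and propagate.
  then s is forced to False.
  then q is forced to True.
  then t is forced to True.
  then r is forced to False.
Every clause has at least one true literal under this assignment.
Check each clause:
  1. (p \/ s) — p is true.
  2. (p \/ ~r) — p is true.
  3. (r \/ q) — q is true.
  4. (p \/ ~q) — p is true.
  5. (u \/ ~t) — u is true.
  6. (u \/ q) — q is true.
  7. (~q \/ u) — u is true.
  8. (t \/ ~q) — t is true.
  9. (q \/ s) — q is true.
  10. (u \/ t) — t is true.
  11. (~s \/ ~p) — ~s is true.
  12. (p \/ t) — p is true.
  13. (s \/ ~r) — ~r is true.
  14. (q \/ ~p) — q is true.
  15. (~s \/ p) — p is true.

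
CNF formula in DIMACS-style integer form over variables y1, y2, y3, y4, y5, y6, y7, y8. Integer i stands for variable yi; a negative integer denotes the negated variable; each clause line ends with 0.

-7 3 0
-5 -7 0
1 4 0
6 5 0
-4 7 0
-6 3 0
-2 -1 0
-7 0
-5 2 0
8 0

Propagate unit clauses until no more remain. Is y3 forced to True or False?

True

Unit clause (~y7) sets y7 = False.
(y7 \/ ~y4) with y7 = False leaves only ~y4, so y4 = False.
(y4 \/ y1) with y4 = False leaves only y1, so y1 = True.
From (~y2 \/ ~y1) and y1 = True: y2 = False.
(y2 \/ ~y5) with y2 = False leaves only ~y5, so y5 = False.
(y6 \/ y5) with y5 = False leaves only y6, so y6 = True.
(~y6 \/ y3): since y6 = True, the clause reduces to (y3). y3 = True.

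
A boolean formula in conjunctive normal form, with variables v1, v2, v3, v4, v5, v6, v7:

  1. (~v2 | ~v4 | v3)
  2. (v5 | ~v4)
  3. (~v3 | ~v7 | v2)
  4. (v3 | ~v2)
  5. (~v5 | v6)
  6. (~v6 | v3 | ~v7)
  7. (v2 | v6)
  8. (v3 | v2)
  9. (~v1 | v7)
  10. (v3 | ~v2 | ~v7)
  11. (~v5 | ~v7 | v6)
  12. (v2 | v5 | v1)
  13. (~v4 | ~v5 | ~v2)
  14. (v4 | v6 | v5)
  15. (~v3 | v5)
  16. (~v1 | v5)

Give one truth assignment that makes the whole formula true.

v1 = 0, v2 = 1, v3 = 1, v4 = 0, v5 = 1, v6 = 1, v7 = 0

Set v1 = False and propagate.
Try v2 = True.
  then v3 is forced to True.
  then v5 is forced to True.
  then v6 is forced to True.
  then v4 is forced to False.
v7 is now unconstrained; take v7 = False.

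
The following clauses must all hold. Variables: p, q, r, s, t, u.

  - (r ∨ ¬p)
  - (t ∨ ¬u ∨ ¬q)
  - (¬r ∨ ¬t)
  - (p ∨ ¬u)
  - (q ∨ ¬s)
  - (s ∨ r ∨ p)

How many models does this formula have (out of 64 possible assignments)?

Split on p, then r.
  p=1, r=1: remaining (q,s,t,u) ∈ {(0,0,0,0); (0,0,0,1); (1,0,0,0); (1,1,0,0)} — 4.
  p=1, r=0: a clause becomes empty — 0.
  p=0, r=1: remaining (q,s,t,u) ∈ {(0,0,0,0); (1,0,0,0); (1,1,0,0)} — 3.
  p=0, r=0: remaining (q,s,t,u) ∈ {(1,1,0,0); (1,1,1,0)} — 2.
Total: 4 + 0 + 3 + 2 = 9.

9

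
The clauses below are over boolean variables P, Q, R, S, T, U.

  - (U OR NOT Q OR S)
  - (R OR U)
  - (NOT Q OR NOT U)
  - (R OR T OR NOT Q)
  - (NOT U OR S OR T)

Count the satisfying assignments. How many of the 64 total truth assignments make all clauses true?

24

Split on U, then Q.
  U=T, Q=T: a clause becomes empty — 0.
  U=T, Q=F: P, R free; 3 ways for (S,T) × 2^2 = 12.
  U=F, Q=T: remaining (P,R,S,T) ∈ {(F,T,T,F); (F,T,T,T); (T,T,T,F); (T,T,T,T)} — 4.
  U=F, Q=F: forces R=T; P, S, T free → 2^3 = 8.
Total: 0 + 12 + 4 + 8 = 24.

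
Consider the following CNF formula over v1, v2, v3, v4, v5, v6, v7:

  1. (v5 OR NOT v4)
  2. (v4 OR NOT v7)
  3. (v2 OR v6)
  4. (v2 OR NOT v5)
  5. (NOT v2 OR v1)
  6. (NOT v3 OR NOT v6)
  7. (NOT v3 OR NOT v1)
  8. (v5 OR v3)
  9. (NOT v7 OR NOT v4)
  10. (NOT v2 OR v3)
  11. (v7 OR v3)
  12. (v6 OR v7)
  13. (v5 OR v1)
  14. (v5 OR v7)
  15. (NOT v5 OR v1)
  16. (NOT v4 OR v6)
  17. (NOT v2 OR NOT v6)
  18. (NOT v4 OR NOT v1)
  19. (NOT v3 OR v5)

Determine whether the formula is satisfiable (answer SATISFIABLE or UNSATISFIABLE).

v5 = True:
  propagation gives v2=True, v1=True, v3=False; an empty clause results — contradiction.
v5 = False:
  propagation gives v4=False, v7=False; an empty clause results — contradiction.
Every branch closes, so no satisfying assignment exists.

UNSATISFIABLE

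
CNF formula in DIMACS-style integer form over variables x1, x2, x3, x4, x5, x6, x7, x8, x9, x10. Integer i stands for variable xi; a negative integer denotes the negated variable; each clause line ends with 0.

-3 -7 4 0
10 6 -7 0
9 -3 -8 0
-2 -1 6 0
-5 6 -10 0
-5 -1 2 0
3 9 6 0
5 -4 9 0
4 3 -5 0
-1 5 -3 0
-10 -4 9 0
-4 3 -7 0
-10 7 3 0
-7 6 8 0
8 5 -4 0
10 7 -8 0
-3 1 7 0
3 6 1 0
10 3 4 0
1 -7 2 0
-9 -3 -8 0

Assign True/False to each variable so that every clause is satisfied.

x1 = T, x2 = T, x3 = F, x4 = F, x5 = F, x6 = T, x7 = T, x8 = T, x9 = F, x10 = T

x6 occurs only positively in the remaining clauses — set x6 = True.
Branch on x1: take x1 = True.
Branch on x2: take x2 = True.
The remaining clauses are satisfied by x3 = False, x4 = False, x5 = False, x7 = True, x8 = True, x9 = False, x10 = True.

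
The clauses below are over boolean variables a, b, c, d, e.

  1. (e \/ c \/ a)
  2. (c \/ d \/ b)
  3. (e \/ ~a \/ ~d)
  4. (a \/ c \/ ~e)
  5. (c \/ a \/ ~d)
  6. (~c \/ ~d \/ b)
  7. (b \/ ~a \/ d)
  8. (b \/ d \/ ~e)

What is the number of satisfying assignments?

Split on d, then a.
  d=T, a=T: remaining (b,c,e) ∈ {(F,F,T); (T,F,T); (T,T,T)} — 3.
  d=T, a=F: remaining (b,c,e) ∈ {(T,T,F); (T,T,T)} — 2.
  d=F, a=T: remaining (b,c,e) ∈ {(T,F,F); (T,F,T); (T,T,F); (T,T,T)} — 4.
  d=F, a=F: remaining (b,c,e) ∈ {(F,T,F); (T,T,F); (T,T,T)} — 3.
Total: 3 + 2 + 4 + 3 = 12.

12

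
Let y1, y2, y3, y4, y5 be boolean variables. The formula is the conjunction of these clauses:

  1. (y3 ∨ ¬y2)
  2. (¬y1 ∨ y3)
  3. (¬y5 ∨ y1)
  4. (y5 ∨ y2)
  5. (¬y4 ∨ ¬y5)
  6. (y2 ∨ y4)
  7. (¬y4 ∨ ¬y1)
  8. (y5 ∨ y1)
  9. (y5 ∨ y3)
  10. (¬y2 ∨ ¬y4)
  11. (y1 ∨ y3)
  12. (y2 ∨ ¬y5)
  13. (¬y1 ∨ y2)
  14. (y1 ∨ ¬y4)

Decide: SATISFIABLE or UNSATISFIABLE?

SATISFIABLE

Pure literal: y3 appears only positively; assign y3 = True.
Branch on y1: take y1 = True.
  then y4 is forced to False.
  then y2 is forced to True.
y5 is now unconstrained; take y5 = True.
So y1 = True, y2 = True, y3 = True, y4 = False, y5 = True is a satisfying assignment.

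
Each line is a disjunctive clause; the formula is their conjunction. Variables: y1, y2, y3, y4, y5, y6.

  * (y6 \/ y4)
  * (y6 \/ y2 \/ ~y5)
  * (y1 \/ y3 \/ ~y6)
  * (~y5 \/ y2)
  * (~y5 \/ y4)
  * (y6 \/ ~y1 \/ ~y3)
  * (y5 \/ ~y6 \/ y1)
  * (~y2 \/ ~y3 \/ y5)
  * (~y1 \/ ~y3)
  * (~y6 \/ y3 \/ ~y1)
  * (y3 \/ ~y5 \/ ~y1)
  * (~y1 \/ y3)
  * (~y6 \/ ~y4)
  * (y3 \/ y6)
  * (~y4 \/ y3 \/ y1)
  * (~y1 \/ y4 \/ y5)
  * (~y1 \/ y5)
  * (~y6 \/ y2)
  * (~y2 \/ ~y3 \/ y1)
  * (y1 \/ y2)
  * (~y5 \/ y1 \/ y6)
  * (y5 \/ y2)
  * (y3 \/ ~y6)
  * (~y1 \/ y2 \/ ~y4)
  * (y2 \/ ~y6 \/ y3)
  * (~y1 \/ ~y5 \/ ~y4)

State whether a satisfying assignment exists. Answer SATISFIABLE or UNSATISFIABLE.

y1 = True:
  propagation gives y3=False; an empty clause results — contradiction.
y1 = False:
  propagation gives y2=True, y3=False, y6=False; an empty clause results — contradiction.
Every branch closes, so no satisfying assignment exists.

UNSATISFIABLE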